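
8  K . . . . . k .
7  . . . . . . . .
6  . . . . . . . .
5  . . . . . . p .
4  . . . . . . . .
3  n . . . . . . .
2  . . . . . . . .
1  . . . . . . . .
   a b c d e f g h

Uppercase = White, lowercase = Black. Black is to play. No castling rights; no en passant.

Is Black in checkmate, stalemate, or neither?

Black to move; black king on g8.
In check: no.
Legal moves for Black: Kh8, Kf8, Kh7, Kg7, Kf7, Nb5, Nc4, Nc2, Nb1, g4.
Black has 10 legal moves and is not in check → neither.

neither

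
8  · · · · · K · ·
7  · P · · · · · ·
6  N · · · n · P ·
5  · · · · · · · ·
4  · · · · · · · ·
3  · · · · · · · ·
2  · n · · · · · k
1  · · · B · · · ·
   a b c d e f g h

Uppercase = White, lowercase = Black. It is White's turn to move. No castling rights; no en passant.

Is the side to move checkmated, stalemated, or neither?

White to move; white king on f8.
In check: yes, from the black knight on e6.
Legal moves for White: Kg8, Ke8, Kf7, Ke7.
White is in check but has 4 legal moves → neither.

neither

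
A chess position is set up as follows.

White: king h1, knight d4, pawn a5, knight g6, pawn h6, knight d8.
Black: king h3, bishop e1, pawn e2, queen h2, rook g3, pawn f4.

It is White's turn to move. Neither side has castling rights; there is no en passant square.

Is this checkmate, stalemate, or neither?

White to move; white king on h1.
In check: yes, from the black queen on h2.
King squares — g1: attacked by Qh2; g2: attacked by Qh2; h2: attacked by Kh3.
Legal moves for White: none.
In check with no legal moves → checkmate.

checkmate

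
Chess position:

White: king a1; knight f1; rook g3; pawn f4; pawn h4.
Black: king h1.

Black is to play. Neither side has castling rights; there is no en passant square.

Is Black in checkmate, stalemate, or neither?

Black to move; black king on h1.
In check: no.
King squares — g1: attacked by Rg3; g2: attacked by Rg3; h2: attacked by Nf1.
Legal moves for Black: none.
Not in check and no legal moves → stalemate.

stalemate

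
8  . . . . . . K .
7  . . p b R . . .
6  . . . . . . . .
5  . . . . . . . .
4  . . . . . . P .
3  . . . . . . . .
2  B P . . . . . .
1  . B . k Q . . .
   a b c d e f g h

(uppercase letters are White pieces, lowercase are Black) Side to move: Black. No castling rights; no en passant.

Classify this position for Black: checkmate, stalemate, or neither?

checkmate

Black to move; black king on d1.
In check: yes, from the white queen on e1.
King squares — c1: attacked by Qe1; e1: attacked by Re7; c2: attacked by Bb1; d2: attacked by Qe1; e2: attacked by Qe1.
Legal moves for Black: none.
In check with no legal moves → checkmate.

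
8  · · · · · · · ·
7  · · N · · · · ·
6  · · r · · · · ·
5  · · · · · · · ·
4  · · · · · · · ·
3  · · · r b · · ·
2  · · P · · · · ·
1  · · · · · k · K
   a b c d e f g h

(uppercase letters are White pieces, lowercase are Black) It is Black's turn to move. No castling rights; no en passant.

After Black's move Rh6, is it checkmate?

After Rh6: white king on h1; in check: yes, from the black rook on h6.
King squares — g1: attacked by Kf1; g2: attacked by Kf1; h2: attacked by Rh6.
White has no legal moves → checkmate.

yes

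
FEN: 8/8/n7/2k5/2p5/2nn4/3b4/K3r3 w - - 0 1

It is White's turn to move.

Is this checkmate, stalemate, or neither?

White to move; white king on a1.
In check: yes, from the black rook on e1.
King squares — b1: attacked by Re1; a2: attacked by Nc3; b2: attacked by Nd3.
Legal moves for White: none.
In check with no legal moves → checkmate.

checkmate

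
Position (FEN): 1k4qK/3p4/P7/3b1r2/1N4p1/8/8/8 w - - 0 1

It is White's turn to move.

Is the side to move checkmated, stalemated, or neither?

checkmate

White to move; white king on h8.
In check: yes, from the black queen on g8.
King squares — g7: attacked by Qg8; h7: attacked by Qg8; g8: attacked by Bd5.
Legal moves for White: none.
In check with no legal moves → checkmate.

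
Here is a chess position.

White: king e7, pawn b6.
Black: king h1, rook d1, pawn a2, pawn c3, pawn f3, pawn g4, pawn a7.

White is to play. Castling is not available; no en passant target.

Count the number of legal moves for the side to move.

White to move; king on e7.
In check: no.
Legal moves: Kf8, Ke8, Kf7, Kf6, Ke6, bxa7, b7.
Count: 7.

7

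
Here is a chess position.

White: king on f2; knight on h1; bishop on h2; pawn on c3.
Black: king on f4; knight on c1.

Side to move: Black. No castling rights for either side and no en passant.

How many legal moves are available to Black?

4

Black to move; king on f4.
In check: yes, from the white bishop on h2.
Legal moves: Kg5, Kf5, Kg4, Ke4.
Count: 4.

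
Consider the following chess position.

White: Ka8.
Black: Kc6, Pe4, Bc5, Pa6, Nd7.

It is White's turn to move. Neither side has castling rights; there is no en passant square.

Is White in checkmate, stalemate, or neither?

White to move; white king on a8.
In check: no.
King squares — a7: attacked by Bc5; b7: attacked by Kc6; b8: attacked by Nd7.
Legal moves for White: none.
Not in check and no legal moves → stalemate.

stalemate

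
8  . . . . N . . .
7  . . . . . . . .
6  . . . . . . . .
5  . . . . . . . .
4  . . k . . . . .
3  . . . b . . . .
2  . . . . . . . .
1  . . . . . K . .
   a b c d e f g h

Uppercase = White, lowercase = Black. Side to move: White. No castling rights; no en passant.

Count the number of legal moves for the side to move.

White to move; king on f1.
In check: yes, from the black bishop on d3.
Legal moves: Kg2, Kf2, Kg1, Ke1.
Count: 4.

4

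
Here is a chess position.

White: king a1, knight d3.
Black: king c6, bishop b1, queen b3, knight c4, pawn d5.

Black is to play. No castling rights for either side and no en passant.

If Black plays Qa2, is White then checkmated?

yes

After Qa2: white king on a1; in check: yes, from the black queen on a2.
King squares — b1: attacked by Qa2; a2: attacked by Bb1; b2: attacked by Qa2.
White has no legal moves → checkmate.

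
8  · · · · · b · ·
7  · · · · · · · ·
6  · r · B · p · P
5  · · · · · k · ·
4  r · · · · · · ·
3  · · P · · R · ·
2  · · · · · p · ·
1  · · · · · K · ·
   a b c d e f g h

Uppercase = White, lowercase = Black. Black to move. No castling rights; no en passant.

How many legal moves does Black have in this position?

6

Black to move; king on f5.
In check: yes, from the white rook on f3.
Legal moves: Kg6, Ke6, Kg5, Kg4, Ke4, Rf4.
Count: 6.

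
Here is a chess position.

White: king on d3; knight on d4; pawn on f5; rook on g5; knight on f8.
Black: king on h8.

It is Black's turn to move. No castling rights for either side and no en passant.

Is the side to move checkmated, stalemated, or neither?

stalemate

Black to move; black king on h8.
In check: no.
King squares — g7: attacked by Rg5; h7: attacked by Nf8; g8: attacked by Rg5.
Legal moves for Black: none.
Not in check and no legal moves → stalemate.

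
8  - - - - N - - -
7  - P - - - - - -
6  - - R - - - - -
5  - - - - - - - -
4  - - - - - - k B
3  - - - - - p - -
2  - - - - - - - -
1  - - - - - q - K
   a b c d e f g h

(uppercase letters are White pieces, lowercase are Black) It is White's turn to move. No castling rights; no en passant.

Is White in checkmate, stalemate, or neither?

neither

White to move; white king on h1.
In check: yes, from the black queen on f1.
King squares — g1: attacked by Qf1; g2: attacked by Qf1; h2: available.
Legal moves for White: Kh2.
White is in check but has 1 legal move → neither.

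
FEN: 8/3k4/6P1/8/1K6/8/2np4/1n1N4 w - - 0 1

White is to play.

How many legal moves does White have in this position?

White to move; king on b4.
In check: yes, from the black knight on c2.
Legal moves: Kc5, Kb5, Ka5, Kc4, Ka4, Kb3.
Count: 6.

6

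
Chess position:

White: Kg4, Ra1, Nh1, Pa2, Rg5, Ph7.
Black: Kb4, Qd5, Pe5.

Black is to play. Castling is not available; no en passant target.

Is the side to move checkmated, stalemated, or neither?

neither

Black to move; black king on b4.
In check: no.
Legal moves for Black include: Qg8, Qd8, Qa8, Qf7, Qd7+, Qb7, Qe6+, Qd6, Qc6, Qc5, Qb5, Qa5, Qe4+, Qd4+, Qc4+, Qf3+, Qd3, Qb3, ... (list truncated; more exist).
Black has legal moves and is not in check → neither.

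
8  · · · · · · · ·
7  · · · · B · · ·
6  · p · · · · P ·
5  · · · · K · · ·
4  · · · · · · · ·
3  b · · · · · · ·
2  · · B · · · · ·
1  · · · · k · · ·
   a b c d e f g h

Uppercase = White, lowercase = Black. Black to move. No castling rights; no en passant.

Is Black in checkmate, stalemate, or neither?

Black to move; black king on e1.
In check: no.
Legal moves for Black: Bxe7, Bd6+, Bc5, Bb4, Bb2+, Bc1, Kf2, Ke2, Kd2, Kf1, b5.
Black has 11 legal moves and is not in check → neither.

neither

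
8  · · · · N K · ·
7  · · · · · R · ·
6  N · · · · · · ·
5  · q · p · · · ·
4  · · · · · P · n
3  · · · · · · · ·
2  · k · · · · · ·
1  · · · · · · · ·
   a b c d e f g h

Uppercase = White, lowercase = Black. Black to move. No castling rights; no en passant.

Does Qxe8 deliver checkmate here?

no

After Qxe8: white king on f8; in check: yes, from the black queen on e8.
White has 2 legal replies: Kxe8, Kg7.
In check but a legal move exists → not checkmate.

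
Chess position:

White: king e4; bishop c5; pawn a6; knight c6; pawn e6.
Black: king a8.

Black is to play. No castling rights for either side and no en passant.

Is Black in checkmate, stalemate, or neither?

stalemate

Black to move; black king on a8.
In check: no.
King squares — a7: attacked by Bc5; b7: attacked by Pa6; b8: attacked by Nc6.
Legal moves for Black: none.
Not in check and no legal moves → stalemate.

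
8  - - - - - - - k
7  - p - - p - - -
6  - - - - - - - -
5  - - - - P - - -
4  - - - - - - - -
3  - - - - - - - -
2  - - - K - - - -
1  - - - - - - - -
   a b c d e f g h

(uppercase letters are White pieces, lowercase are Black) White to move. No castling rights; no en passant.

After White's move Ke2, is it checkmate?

no

After Ke2: black king on h8; in check: no.
Black is not in check, so this cannot be checkmate.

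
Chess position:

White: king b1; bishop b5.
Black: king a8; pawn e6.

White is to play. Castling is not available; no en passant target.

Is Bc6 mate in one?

no

After Bc6: black king on a8; in check: yes, from the white bishop on c6.
Black has 2 legal replies: Kb8, Ka7.
In check but a legal move exists → not checkmate.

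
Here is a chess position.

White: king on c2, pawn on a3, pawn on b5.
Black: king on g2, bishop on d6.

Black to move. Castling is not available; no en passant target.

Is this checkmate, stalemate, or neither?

Black to move; black king on g2.
In check: no.
Legal moves for Black include: Bf8, Bb8, Be7, Bc7, Be5, Bc5, Bf4, Bb4, Bg3, Bxa3, Bh2, Kh3, Kg3, Kf3, Kh2, Kf2, Kh1, Kg1, ... (list truncated; more exist).
Black has legal moves and is not in check → neither.

neither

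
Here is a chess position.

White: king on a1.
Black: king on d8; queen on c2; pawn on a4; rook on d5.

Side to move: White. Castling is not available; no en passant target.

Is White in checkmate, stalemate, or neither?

White to move; white king on a1.
In check: no.
King squares — b1: attacked by Qc2; a2: attacked by Qc2; b2: attacked by Qc2.
Legal moves for White: none.
Not in check and no legal moves → stalemate.

stalemate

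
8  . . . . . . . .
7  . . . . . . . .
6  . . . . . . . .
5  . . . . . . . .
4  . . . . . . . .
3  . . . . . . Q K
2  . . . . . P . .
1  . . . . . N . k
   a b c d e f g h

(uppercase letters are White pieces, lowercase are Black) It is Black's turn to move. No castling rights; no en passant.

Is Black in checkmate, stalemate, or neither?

stalemate

Black to move; black king on h1.
In check: no.
King squares — g1: attacked by Qg3; g2: attacked by Qg3; h2: attacked by Nf1.
Legal moves for Black: none.
Not in check and no legal moves → stalemate.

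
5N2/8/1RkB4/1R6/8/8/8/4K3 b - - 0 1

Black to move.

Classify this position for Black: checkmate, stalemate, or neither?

Black to move; black king on c6.
In check: yes, from the white rook on b6.
King squares — b5: attacked by Rb6; c5: attacked by Rb5; d5: attacked by Rb5; b6: attacked by Rb5; d6: attacked by Rb6; b7: attacked by Rb6; c7: attacked by Bd6; d7: attacked by Nf8.
Legal moves for Black: none.
In check with no legal moves → checkmate.

checkmate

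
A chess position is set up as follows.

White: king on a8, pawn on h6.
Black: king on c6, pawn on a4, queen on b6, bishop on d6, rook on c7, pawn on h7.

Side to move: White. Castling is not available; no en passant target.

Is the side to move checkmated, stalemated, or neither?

stalemate

White to move; white king on a8.
In check: no.
King squares — a7: attacked by Qb6; b7: attacked by Qb6; b8: attacked by Qb6.
Legal moves for White: none.
Not in check and no legal moves → stalemate.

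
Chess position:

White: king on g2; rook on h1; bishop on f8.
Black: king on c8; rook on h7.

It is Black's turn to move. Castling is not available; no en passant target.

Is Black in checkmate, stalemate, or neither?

neither

Black to move; black king on c8.
In check: no.
Legal moves for Black include: Kd8, Kb8, Kd7, Kc7, Kb7, Rh8, Rg7+, Rf7, Re7, Rd7, Rc7, Rb7, Ra7, Rh6, Rh5, Rh4, Rh3, Rh2+, ... (list truncated; more exist).
Black has legal moves and is not in check → neither.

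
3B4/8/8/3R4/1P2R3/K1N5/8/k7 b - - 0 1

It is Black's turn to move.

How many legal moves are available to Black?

0

Black to move; king on a1.
In check: no.
Legal moves: none.
Count: 0.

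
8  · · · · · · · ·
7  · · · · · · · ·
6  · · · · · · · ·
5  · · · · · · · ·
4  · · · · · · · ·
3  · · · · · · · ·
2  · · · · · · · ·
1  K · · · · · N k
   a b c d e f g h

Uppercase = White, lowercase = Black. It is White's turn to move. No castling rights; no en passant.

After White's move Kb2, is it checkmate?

no

After Kb2: black king on h1; in check: no.
Black is not in check, so this cannot be checkmate.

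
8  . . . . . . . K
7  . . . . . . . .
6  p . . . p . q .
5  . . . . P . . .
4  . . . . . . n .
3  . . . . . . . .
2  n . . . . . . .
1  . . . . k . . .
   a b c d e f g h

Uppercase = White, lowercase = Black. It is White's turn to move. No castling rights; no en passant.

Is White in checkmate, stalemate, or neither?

stalemate

White to move; white king on h8.
In check: no.
King squares — g7: attacked by Qg6; h7: attacked by Qg6; g8: attacked by Qg6.
Legal moves for White: none.
Not in check and no legal moves → stalemate.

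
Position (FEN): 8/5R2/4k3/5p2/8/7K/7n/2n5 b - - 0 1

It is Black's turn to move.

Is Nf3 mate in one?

After Nf3: white king on h3; in check: no.
White is not in check, so this cannot be checkmate.

no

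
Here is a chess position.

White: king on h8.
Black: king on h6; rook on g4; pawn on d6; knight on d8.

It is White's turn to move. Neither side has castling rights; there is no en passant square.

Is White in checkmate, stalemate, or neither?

stalemate

White to move; white king on h8.
In check: no.
King squares — g7: attacked by Rg4; h7: attacked by Kh6; g8: attacked by Rg4.
Legal moves for White: none.
Not in check and no legal moves → stalemate.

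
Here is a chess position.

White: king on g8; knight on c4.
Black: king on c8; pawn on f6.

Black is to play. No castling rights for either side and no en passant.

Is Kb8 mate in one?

no

After Kb8: white king on g8; in check: no.
White is not in check, so this cannot be checkmate.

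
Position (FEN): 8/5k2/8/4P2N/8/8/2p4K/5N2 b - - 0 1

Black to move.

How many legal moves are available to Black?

Black to move; king on f7.
In check: no.
Legal moves: Kg8, Kf8, Ke8, Ke7, Kg6, Ke6, c1=Q, c1=R, c1=B, c1=N.
Count: 10.

10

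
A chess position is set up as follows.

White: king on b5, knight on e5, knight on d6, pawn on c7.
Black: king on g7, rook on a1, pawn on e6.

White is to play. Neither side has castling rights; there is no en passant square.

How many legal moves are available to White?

White to move; king on b5.
In check: no.
Legal moves: Ne8+, Nc8, Ndf7, Nb7, Nf5+, Ne4, Ndc4, Nef7, Nd7, Ng6, Nc6, Ng4, Nec4, Nf3, Nd3, Kc6, Kb6, Kc5, Kc4, Kb4, c8=Q, c8=R, c8=B, c8=N.
Count: 24.

24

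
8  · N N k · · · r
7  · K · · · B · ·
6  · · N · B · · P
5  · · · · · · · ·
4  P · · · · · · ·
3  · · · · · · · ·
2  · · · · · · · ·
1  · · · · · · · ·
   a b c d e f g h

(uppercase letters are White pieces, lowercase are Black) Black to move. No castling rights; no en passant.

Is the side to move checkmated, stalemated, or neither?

Black to move; black king on d8.
In check: yes, from the white knight on c6.
King squares — c7: attacked by Kb7; d7: attacked by Be6; e7: attacked by Nc6; c8: attacked by Be6; e8: attacked by Bf7.
Legal moves for Black: none.
In check with no legal moves → checkmate.

checkmate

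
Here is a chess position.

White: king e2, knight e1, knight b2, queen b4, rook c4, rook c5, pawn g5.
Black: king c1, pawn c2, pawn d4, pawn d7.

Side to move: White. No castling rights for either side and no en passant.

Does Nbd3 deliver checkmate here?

yes

After Nbd3: black king on c1; in check: yes, from the white knight on d3.
King squares — b1: attacked by Qb4; d1: attacked by Ke2; b2: attacked by Nd3; c2: own pawn; d2: attacked by Ke2.
Black has no legal moves → checkmate.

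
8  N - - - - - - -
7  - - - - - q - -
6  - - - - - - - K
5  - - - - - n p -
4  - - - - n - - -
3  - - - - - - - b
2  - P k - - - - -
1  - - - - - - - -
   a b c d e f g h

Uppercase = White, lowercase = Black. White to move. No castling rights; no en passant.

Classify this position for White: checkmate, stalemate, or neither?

checkmate

White to move; white king on h6.
In check: yes, from the black knight on f5.
King squares — g5: attacked by Ne4; h5: attacked by Qf7; g6: attacked by Qf7; g7: attacked by Nf5; h7: attacked by Qf7.
Legal moves for White: none.
In check with no legal moves → checkmate.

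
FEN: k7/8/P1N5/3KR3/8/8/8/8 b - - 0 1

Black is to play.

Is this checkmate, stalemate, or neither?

stalemate

Black to move; black king on a8.
In check: no.
King squares — a7: attacked by Nc6; b7: attacked by Pa6; b8: attacked by Nc6.
Legal moves for Black: none.
Not in check and no legal moves → stalemate.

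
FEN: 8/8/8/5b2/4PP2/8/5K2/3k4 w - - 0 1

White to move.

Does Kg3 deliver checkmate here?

no

After Kg3: black king on d1; in check: no.
Black is not in check, so this cannot be checkmate.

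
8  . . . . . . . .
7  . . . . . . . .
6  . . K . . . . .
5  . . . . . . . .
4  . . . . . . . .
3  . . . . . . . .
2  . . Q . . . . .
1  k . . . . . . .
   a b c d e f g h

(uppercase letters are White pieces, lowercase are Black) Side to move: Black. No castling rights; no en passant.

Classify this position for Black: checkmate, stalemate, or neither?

stalemate

Black to move; black king on a1.
In check: no.
King squares — b1: attacked by Qc2; a2: attacked by Qc2; b2: attacked by Qc2.
Legal moves for Black: none.
Not in check and no legal moves → stalemate.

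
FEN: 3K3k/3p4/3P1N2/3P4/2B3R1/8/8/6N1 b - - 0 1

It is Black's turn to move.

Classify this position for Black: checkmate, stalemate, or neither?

stalemate

Black to move; black king on h8.
In check: no.
King squares — g7: attacked by Rg4; h7: attacked by Nf6; g8: attacked by Rg4.
Legal moves for Black: none.
Not in check and no legal moves → stalemate.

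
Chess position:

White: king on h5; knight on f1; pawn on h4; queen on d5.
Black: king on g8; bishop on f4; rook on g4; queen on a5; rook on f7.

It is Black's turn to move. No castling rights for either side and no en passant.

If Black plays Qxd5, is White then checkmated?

After Qxd5: white king on h5; in check: yes, from the black queen on d5.
White has 1 legal reply: Kxg4.
In check but a legal move exists → not checkmate.

no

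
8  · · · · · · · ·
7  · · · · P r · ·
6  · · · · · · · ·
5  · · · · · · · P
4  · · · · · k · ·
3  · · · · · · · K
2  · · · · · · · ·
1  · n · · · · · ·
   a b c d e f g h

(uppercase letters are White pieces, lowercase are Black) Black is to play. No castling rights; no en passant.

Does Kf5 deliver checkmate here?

After Kf5: white king on h3; in check: no.
White is not in check, so this cannot be checkmate.

no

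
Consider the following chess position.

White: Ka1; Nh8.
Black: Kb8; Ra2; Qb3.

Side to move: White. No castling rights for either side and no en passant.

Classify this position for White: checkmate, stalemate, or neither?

checkmate

White to move; white king on a1.
In check: yes, from the black rook on a2.
King squares — b1: attacked by Qb3; a2: attacked by Qb3; b2: attacked by Ra2.
Legal moves for White: none.
In check with no legal moves → checkmate.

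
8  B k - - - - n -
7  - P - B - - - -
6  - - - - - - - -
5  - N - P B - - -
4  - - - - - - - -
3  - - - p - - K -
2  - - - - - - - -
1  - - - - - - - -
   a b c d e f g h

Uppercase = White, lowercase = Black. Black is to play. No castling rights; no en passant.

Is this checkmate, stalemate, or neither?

Black to move; black king on b8.
In check: yes, from the white bishop on e5.
King squares — a7: attacked by Nb5; b7: attacked by Ba8; c7: attacked by Nb5; a8: attacked by Pb7; c8: attacked by Pb7.
Legal moves for Black: none.
In check with no legal moves → checkmate.

checkmate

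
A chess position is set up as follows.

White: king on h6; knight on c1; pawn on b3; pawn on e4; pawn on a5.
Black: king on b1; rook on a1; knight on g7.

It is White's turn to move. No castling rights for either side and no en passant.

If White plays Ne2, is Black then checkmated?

no

After Ne2: black king on b1; in check: no.
Black is not in check, so this cannot be checkmate.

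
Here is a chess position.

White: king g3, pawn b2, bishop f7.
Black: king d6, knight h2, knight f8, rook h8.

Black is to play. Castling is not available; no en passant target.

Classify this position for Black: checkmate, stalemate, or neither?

neither

Black to move; black king on d6.
In check: no.
Legal moves for Black include: Rg8+, Rh7, Rh6, Rh5, Rh4, Rh3+, Nh7, Nd7, Ng6, Ne6, Ke7, Kd7, Kc7, Kc6, Ke5, Kc5, Ng4, Nf3, ... (list truncated; more exist).
Black has legal moves and is not in check → neither.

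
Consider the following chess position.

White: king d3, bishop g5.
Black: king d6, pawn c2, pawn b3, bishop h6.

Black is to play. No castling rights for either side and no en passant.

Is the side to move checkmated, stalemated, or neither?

Black to move; black king on d6.
In check: no.
Legal moves for Black: Bf8, Bg7, Bxg5, Kd7, Kc7, Ke6, Kc6, Ke5, Kd5, Kc5, b2, c1=Q, c1=R, c1=B, c1=N+.
Black has 15 legal moves and is not in check → neither.

neither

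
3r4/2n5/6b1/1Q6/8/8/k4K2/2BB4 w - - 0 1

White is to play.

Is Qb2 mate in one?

yes

After Qb2: black king on a2; in check: yes, from the white queen on b2.
King squares — a1: attacked by Qb2; b1: attacked by Qb2; b2: attacked by Bc1; a3: attacked by Qb2; b3: attacked by Bd1.
Black has no legal moves → checkmate.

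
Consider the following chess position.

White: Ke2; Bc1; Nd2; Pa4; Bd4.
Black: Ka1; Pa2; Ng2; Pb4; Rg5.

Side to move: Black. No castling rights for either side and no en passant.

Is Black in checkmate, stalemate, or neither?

Black to move; black king on a1.
In check: yes, from the white bishop on d4.
King squares — b1: attacked by Nd2; a2: own pawn; b2: attacked by Bc1.
Legal moves for Black: none.
In check with no legal moves → checkmate.

checkmate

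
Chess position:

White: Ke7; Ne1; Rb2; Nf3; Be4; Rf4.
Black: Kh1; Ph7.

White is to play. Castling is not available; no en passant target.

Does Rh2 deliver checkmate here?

After Rh2: black king on h1; in check: yes, from the white rook on h2.
King squares — g1: attacked by Nf3; g2: attacked by Ne1; h2: attacked by Nf3.
Black has no legal moves → checkmate.

yes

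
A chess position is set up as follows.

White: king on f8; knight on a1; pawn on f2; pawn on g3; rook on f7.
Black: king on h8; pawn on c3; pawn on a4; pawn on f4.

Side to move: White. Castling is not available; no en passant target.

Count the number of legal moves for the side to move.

17

White to move; king on f8.
In check: no.
Legal moves: Ke8, Ke7, Rh7+, Rg7, Re7, Rd7, Rc7, Rb7, Ra7, Rf6, Rf5, Rxf4, Nb3, Nc2, gxf4, g4, f3.
Count: 17.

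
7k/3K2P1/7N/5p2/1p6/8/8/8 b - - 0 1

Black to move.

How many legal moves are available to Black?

2

Black to move; king on h8.
In check: yes, from the white pawn on g7.
Legal moves: Kh7, Kxg7.
Count: 2.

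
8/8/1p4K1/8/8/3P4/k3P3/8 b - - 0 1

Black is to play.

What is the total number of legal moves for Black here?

6

Black to move; king on a2.
In check: no.
Legal moves: Kb3, Ka3, Kb2, Kb1, Ka1, b5.
Count: 6.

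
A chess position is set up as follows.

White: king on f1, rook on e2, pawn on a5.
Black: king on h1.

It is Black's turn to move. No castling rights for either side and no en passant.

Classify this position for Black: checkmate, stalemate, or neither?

stalemate

Black to move; black king on h1.
In check: no.
King squares — g1: attacked by Kf1; g2: attacked by Kf1; h2: attacked by Re2.
Legal moves for Black: none.
Not in check and no legal moves → stalemate.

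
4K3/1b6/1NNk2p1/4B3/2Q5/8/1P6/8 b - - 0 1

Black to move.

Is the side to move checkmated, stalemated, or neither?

Black to move; black king on d6.
In check: yes, from the white bishop on e5.
King squares — c5: attacked by Qc4; d5: attacked by Qc4; e5: attacked by Nc6; c6: attacked by Qc4; e6: attacked by Qc4; c7: attacked by Be5; d7: attacked by Nb6; e7: attacked by Nc6.
Legal moves for Black: none.
In check with no legal moves → checkmate.

checkmate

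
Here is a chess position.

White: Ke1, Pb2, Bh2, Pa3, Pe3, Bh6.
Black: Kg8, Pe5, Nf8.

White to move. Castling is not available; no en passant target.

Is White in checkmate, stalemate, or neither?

neither

White to move; white king on e1.
In check: no.
Legal moves for White: Bxf8, Bg7, Bg5, B6f4, Bxe5, B2f4, Bg3, Bg1, Kf2, Ke2, Kd2, Kf1, Kd1, e4, a4, b3, b4.
White has 17 legal moves and is not in check → neither.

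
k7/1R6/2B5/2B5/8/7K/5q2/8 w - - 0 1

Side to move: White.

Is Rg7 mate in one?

After Rg7: black king on a8; in check: yes, from the white bishop on c6.
Black has 1 legal reply: Kb8.
In check but a legal move exists → not checkmate.

no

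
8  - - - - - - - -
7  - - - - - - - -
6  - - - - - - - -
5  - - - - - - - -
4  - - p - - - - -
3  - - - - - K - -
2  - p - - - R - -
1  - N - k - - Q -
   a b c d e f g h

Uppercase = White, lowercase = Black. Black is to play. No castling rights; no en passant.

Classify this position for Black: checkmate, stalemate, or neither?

checkmate

Black to move; black king on d1.
In check: yes, from the white queen on g1.
King squares — c1: attacked by Qg1; e1: attacked by Qg1; c2: attacked by Rf2; d2: attacked by Nb1; e2: attacked by Rf2.
Legal moves for Black: none.
In check with no legal moves → checkmate.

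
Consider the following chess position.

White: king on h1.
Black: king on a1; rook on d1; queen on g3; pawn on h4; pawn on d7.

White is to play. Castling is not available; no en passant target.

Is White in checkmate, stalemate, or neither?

checkmate

White to move; white king on h1.
In check: yes, from the black rook on d1.
King squares — g1: attacked by Rd1; g2: attacked by Qg3; h2: attacked by Qg3.
Legal moves for White: none.
In check with no legal moves → checkmate.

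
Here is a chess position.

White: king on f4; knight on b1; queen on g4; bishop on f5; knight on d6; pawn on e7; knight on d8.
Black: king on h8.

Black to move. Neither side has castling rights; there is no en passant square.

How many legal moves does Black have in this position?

Black to move; king on h8.
In check: no.
Legal moves: none.
Count: 0.

0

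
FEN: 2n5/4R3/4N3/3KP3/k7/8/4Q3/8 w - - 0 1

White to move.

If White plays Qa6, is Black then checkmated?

no

After Qa6: black king on a4; in check: yes, from the white queen on a6.
Black has 2 legal replies: Kb4, Kb3.
In check but a legal move exists → not checkmate.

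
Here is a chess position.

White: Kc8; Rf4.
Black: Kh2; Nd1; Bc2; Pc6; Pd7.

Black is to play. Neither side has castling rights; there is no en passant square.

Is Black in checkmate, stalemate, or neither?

neither

Black to move; black king on h2.
In check: no.
Legal moves for Black include: Kh3, Kg3, Kg2, Kh1, Kg1, Bh7, Bg6, Bf5, Be4, Ba4, Bd3, Bb3, Bb1, Ne3, Nc3, Nf2, Nb2, d6, ... (list truncated; more exist).
Black has legal moves and is not in check → neither.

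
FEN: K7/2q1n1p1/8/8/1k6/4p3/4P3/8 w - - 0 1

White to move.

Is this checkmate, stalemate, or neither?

White to move; white king on a8.
In check: no.
King squares — a7: attacked by Qc7; b7: attacked by Qc7; b8: attacked by Qc7.
Legal moves for White: none.
Not in check and no legal moves → stalemate.

stalemate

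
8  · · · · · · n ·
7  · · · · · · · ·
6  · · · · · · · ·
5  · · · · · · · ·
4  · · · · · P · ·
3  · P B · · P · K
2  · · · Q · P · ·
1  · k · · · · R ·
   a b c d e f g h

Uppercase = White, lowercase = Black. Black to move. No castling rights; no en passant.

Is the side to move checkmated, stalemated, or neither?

checkmate

Black to move; black king on b1.
In check: yes, from the white rook on g1.
King squares — a1: attacked by Rg1; c1: attacked by Rg1; a2: attacked by Qd2; b2: attacked by Qd2; c2: attacked by Qd2.
Legal moves for Black: none.
In check with no legal moves → checkmate.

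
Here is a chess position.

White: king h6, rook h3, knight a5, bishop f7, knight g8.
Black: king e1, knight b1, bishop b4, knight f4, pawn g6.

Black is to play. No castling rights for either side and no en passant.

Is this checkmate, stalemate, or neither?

neither

Black to move; black king on e1.
In check: no.
Legal moves for Black include: Ne6, Nh5, Nd5, Nxh3, Nd3, Ng2, Ne2, Bf8+, Be7, Bd6, Bc5, Bxa5, Bc3, Ba3, Bd2, Kf2, Ke2, Kd2, ... (list truncated; more exist).
Black has legal moves and is not in check → neither.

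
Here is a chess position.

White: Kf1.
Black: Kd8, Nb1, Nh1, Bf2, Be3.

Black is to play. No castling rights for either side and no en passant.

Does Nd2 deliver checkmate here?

no

After Nd2: white king on f1; in check: yes, from the black knight on d2.
White has 2 legal replies: Kg2, Ke2.
In check but a legal move exists → not checkmate.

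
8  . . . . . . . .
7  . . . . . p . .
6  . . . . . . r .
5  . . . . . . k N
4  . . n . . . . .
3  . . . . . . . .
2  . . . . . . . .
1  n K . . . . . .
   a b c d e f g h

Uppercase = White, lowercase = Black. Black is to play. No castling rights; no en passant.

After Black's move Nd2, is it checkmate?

no

After Nd2: white king on b1; in check: yes, from the black knight on d2.
White has 4 legal replies: Kb2, Ka2, Kc1, Kxa1.
In check but a legal move exists → not checkmate.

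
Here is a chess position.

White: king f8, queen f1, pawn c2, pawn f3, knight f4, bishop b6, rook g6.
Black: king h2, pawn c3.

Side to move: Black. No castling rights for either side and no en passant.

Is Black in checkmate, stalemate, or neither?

Black to move; black king on h2.
In check: no.
King squares — g1: attacked by Qf1; h1: attacked by Qf1; g2: attacked by Qf1; g3: attacked by Rg6; h3: attacked by Qf1.
Legal moves for Black: none.
Not in check and no legal moves → stalemate.

stalemate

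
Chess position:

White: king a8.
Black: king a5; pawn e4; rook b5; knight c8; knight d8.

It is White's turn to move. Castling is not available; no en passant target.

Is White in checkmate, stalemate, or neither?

stalemate

White to move; white king on a8.
In check: no.
King squares — a7: attacked by Nc8; b7: attacked by Rb5; b8: attacked by Rb5.
Legal moves for White: none.
Not in check and no legal moves → stalemate.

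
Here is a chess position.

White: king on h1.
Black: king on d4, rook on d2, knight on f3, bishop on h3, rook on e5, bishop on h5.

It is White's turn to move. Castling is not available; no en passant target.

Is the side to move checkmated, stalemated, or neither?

White to move; white king on h1.
In check: no.
King squares — g1: attacked by Nf3; g2: attacked by Rd2; h2: attacked by Rd2.
Legal moves for White: none.
Not in check and no legal moves → stalemate.

stalemate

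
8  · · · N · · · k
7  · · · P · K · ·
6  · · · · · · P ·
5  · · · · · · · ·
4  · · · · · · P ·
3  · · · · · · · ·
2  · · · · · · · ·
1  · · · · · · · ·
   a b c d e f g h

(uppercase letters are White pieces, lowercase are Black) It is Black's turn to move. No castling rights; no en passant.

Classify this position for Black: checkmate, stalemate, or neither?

Black to move; black king on h8.
In check: no.
King squares — g7: attacked by Kf7; h7: attacked by Pg6; g8: attacked by Kf7.
Legal moves for Black: none.
Not in check and no legal moves → stalemate.

stalemate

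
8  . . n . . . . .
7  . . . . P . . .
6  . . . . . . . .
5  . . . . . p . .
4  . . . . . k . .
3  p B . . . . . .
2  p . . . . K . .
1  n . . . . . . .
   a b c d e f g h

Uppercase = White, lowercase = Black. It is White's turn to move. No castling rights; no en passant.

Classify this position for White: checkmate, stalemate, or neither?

White to move; white king on f2.
In check: no.
Legal moves for White: Bg8, Bf7, Be6, Bd5, Bc4, Ba4, Bc2, Bxa2, Bd1, Kg2, Ke2, Kg1, Kf1, Ke1, e8=Q, e8=R, e8=B, e8=N.
White has 18 legal moves and is not in check → neither.

neither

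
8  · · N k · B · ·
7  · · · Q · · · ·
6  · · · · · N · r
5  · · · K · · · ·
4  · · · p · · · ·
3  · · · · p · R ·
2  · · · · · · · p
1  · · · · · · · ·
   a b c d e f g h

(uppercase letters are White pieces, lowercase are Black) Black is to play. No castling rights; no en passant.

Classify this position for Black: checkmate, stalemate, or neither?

Black to move; black king on d8.
In check: yes, from the white queen on d7.
King squares — c7: attacked by Qd7; d7: attacked by Nf6; e7: attacked by Qd7; c8: attacked by Qd7; e8: attacked by Nf6.
Legal moves for Black: none.
In check with no legal moves → checkmate.

checkmate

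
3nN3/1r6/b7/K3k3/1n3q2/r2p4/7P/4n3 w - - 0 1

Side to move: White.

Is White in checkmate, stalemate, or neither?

checkmate

White to move; white king on a5.
In check: yes, from the black rook on a3.
King squares — a4: attacked by Ra3; b4: attacked by Qf4; b5: attacked by Ba6; a6: attacked by Ra3; b6: attacked by Rb7.
Legal moves for White: none.
In check with no legal moves → checkmate.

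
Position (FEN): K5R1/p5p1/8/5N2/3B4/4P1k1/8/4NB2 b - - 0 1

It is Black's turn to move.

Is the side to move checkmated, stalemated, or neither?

Black to move; black king on g3.
In check: yes, from the white knight on f5.
Legal moves for Black: Kg4, Kh2, Kf2.
Black is in check but has 3 legal moves → neither.

neither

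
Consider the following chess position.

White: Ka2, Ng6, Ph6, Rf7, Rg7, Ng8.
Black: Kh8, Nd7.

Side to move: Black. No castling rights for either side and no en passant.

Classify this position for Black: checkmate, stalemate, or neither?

Black to move; black king on h8.
In check: yes, from the white knight on g6.
King squares — g7: attacked by Ph6; h7: attacked by Rg7; g8: attacked by Rg7.
Legal moves for Black: none.
In check with no legal moves → checkmate.

checkmate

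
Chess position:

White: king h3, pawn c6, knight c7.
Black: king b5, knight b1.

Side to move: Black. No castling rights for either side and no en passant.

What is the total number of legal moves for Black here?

7

Black to move; king on b5.
In check: yes, from the white knight on c7.
Legal moves: Kxc6, Kb6, Kc5, Ka5, Kc4, Kb4, Ka4.
Count: 7.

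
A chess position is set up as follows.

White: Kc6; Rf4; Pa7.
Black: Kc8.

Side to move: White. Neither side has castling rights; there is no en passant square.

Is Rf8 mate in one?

yes

After Rf8: black king on c8; in check: yes, from the white rook on f8.
King squares — b7: attacked by Kc6; c7: attacked by Kc6; d7: attacked by Kc6; b8: attacked by Pa7; d8: attacked by Rf8.
Black has no legal moves → checkmate.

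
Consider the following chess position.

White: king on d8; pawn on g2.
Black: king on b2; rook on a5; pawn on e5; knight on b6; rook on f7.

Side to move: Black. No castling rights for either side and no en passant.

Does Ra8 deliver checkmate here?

After Ra8: white king on d8; in check: yes, from the black rook on a8.
King squares — c7: attacked by Rf7; d7: attacked by Nb6; e7: attacked by Rf7; c8: attacked by Nb6; e8: attacked by Ra8.
White has no legal moves → checkmate.

yes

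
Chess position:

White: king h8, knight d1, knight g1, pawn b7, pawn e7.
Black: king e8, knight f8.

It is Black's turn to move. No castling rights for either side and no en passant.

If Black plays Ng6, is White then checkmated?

After Ng6: white king on h8; in check: yes, from the black knight on g6.
White has 3 legal replies: Kg8, Kh7, Kg7.
In check but a legal move exists → not checkmate.

no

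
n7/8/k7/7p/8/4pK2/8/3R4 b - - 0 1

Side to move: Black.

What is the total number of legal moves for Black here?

9

Black to move; king on a6.
In check: no.
Legal moves: Nc7, Nb6, Kb7, Ka7, Kb6, Kb5, Ka5, h4, e2.
Count: 9.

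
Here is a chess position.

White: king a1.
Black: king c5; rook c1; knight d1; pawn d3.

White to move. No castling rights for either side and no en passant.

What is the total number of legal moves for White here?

White to move; king on a1.
In check: yes, from the black rook on c1.
Legal moves: Ka2.
Count: 1.

1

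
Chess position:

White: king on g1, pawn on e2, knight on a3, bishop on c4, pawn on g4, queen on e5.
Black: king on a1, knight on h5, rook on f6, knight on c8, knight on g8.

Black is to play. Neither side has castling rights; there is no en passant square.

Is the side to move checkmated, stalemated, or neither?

Black to move; black king on a1.
In check: yes, from the white queen on e5.
King squares — b1: attacked by Na3; a2: attacked by Bc4; b2: attacked by Qe5.
Legal moves for Black: none.
In check with no legal moves → checkmate.

checkmate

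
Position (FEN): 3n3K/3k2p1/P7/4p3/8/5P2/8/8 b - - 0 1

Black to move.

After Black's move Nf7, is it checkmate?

no

After Nf7: white king on h8; in check: yes, from the black knight on f7.
White has 3 legal replies: Kg8, Kh7, Kxg7.
In check but a legal move exists → not checkmate.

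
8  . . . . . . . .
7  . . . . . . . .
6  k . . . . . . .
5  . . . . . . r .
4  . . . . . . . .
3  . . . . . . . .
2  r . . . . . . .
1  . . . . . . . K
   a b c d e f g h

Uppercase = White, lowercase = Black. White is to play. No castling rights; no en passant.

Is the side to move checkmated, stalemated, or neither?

stalemate

White to move; white king on h1.
In check: no.
King squares — g1: attacked by Rg5; g2: attacked by Ra2; h2: attacked by Ra2.
Legal moves for White: none.
Not in check and no legal moves → stalemate.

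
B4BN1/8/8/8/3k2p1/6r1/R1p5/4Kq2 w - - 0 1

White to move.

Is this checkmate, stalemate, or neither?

White to move; white king on e1.
In check: yes, from the black queen on f1.
King squares — d1: attacked by Qf1; f1: available; d2: available; e2: attacked by Qf1; f2: attacked by Qf1.
Legal moves for White: Kd2, Kxf1.
White is in check but has 2 legal moves → neither.

neither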